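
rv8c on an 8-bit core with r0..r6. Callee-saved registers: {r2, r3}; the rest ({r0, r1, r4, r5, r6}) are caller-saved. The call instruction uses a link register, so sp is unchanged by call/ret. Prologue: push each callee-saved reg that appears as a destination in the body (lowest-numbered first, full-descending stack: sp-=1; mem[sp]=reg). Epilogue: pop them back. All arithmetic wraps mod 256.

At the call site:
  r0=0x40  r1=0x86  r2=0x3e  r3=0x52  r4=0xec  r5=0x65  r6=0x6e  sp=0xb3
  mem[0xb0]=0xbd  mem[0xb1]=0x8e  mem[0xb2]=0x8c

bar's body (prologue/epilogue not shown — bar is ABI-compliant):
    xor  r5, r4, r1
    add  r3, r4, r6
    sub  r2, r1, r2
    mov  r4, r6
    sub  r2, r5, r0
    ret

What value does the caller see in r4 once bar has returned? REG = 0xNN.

REG = 0x6e

prologue: push r2 -> mem[0xb2]=0x3e, sp=0xb2
prologue: push r3 -> mem[0xb1]=0x52, sp=0xb1
body[0] xor  r5, r4, r1 -> r5=0x6a
body[1] add  r3, r4, r6 -> r3=0x5a
body[2] sub  r2, r1, r2 -> r2=0x48
body[3] mov  r4, r6 -> r4=0x6e
body[4] sub  r2, r5, r0 -> r2=0x2a
epilogue: pop r3=0x52, sp=0xb2
epilogue: pop r2=0x3e, sp=0xb3
r4 is caller-saved -> body value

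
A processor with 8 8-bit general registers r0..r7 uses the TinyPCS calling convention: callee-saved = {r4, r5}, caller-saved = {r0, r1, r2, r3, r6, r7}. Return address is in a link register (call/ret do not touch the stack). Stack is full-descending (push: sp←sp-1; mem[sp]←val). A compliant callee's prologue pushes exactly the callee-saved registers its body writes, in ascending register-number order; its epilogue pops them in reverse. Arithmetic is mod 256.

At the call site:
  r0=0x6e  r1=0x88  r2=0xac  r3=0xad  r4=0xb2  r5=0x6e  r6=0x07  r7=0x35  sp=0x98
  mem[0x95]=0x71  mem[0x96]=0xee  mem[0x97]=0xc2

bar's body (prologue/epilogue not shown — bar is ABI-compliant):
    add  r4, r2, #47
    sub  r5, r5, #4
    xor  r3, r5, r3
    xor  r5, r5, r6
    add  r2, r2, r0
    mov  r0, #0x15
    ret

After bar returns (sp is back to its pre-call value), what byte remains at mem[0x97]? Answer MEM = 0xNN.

prologue: push r4 -> mem[0x97]=0xb2, sp=0x97
prologue: push r5 -> mem[0x96]=0x6e, sp=0x96
body[0] add  r4, r2, #47 -> r4=0xdb
body[1] sub  r5, r5, #4 -> r5=0x6a
body[2] xor  r3, r5, r3 -> r3=0xc7
body[3] xor  r5, r5, r6 -> r5=0x6d
body[4] add  r2, r2, r0 -> r2=0x1a
body[5] mov  r0, #0x15 -> r0=0x15
epilogue: pop r5=0x6e, sp=0x97
epilogue: pop r4=0xb2, sp=0x98
prologue pushed ['r4', 'r5'] at ['0x97', '0x96']

MEM = 0xb2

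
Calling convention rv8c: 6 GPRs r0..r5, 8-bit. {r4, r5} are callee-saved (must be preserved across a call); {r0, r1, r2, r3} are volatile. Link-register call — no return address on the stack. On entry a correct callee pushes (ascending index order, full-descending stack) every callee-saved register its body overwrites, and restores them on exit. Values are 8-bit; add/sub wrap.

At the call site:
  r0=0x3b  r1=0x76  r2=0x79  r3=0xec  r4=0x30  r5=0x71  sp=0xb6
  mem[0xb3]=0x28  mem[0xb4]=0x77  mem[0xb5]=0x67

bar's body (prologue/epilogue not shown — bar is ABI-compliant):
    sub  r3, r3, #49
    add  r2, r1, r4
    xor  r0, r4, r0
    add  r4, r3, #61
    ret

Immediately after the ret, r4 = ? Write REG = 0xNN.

prologue: push r4 → mem[0xb5]=0x30, sp=0xb5
body[0] sub  r3, r3, #49 → r3=0xbb
body[1] add  r2, r1, r4 → r2=0xa6
body[2] xor  r0, r4, r0 → r0=0x0b
body[3] add  r4, r3, #61 → r4=0xf8
epilogue: pop r4=0x30, sp=0xb6
r4 is callee-saved → restored

REG = 0x30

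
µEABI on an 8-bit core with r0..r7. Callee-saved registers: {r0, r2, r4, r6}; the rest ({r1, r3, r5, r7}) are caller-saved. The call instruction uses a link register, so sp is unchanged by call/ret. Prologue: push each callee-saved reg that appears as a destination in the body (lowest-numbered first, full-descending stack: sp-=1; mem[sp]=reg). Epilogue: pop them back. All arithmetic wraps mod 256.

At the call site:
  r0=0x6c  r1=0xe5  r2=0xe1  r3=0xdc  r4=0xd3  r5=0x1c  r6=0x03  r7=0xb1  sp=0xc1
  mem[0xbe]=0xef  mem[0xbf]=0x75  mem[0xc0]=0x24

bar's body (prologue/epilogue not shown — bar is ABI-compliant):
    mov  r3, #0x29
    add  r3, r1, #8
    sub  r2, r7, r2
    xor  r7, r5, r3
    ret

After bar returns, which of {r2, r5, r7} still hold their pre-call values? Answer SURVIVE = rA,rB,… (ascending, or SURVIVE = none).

prologue: push r2 -> mem[0xc0]=0xe1, sp=0xc0
body[0] mov  r3, #0x29 -> r3=0x29
body[1] add  r3, r1, #8 -> r3=0xed
body[2] sub  r2, r7, r2 -> r2=0xd0
body[3] xor  r7, r5, r3 -> r7=0xf1
epilogue: pop r2=0xe1, sp=0xc1
r2: callee-saved, written=True
r5: caller-saved, written=False
r7: caller-saved, written=True

SURVIVE = r2,r5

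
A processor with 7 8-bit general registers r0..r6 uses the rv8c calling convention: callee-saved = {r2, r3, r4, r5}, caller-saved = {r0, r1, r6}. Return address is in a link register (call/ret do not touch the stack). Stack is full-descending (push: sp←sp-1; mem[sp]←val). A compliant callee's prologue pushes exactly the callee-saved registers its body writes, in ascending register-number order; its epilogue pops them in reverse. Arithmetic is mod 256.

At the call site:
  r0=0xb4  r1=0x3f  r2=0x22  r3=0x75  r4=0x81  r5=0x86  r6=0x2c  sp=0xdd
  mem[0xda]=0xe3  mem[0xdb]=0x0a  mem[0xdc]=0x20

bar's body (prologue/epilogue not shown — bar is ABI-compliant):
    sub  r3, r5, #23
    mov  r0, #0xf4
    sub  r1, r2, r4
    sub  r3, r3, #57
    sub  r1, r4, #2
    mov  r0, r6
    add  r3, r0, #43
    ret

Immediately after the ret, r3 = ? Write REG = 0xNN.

REG = 0x75

prologue: push r3 -> mem[0xdc]=0x75, sp=0xdc
body[0] sub  r3, r5, #23 -> r3=0x6f
body[1] mov  r0, #0xf4 -> r0=0xf4
body[2] sub  r1, r2, r4 -> r1=0xa1
body[3] sub  r3, r3, #57 -> r3=0x36
body[4] sub  r1, r4, #2 -> r1=0x7f
body[5] mov  r0, r6 -> r0=0x2c
body[6] add  r3, r0, #43 -> r3=0x57
epilogue: pop r3=0x75, sp=0xdd
r3 is callee-saved -> restored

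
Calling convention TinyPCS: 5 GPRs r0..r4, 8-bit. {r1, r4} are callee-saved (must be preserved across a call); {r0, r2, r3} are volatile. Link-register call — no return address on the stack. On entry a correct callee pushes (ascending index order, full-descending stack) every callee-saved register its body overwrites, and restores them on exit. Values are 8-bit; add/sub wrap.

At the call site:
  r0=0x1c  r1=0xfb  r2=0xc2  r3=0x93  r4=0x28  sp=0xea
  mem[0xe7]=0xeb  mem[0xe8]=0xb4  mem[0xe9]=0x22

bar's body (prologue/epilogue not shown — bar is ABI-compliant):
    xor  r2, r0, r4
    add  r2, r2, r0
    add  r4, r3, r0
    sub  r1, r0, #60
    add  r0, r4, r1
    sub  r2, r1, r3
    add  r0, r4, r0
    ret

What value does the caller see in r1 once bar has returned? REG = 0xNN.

REG = 0xfb

prologue: push r1 -> mem[0xe9]=0xfb, sp=0xe9
prologue: push r4 -> mem[0xe8]=0x28, sp=0xe8
body[0] xor  r2, r0, r4 -> r2=0x34
body[1] add  r2, r2, r0 -> r2=0x50
body[2] add  r4, r3, r0 -> r4=0xaf
body[3] sub  r1, r0, #60 -> r1=0xe0
body[4] add  r0, r4, r1 -> r0=0x8f
body[5] sub  r2, r1, r3 -> r2=0x4d
body[6] add  r0, r4, r0 -> r0=0x3e
epilogue: pop r4=0x28, sp=0xe9
epilogue: pop r1=0xfb, sp=0xea
r1 is callee-saved -> restored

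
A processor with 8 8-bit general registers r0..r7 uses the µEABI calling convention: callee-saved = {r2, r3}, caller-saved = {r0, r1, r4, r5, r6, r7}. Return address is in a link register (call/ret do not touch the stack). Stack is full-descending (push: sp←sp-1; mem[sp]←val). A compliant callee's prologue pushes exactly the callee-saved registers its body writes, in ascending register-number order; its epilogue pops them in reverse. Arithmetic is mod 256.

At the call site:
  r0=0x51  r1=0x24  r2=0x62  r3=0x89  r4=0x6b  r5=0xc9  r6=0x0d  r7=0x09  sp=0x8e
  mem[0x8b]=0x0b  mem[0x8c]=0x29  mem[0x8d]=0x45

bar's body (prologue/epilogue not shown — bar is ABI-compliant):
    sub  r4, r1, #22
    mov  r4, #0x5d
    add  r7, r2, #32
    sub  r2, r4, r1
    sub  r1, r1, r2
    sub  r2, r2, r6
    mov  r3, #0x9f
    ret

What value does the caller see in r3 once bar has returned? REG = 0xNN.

prologue: push r2 -> mem[0x8d]=0x62, sp=0x8d
prologue: push r3 -> mem[0x8c]=0x89, sp=0x8c
body[0] sub  r4, r1, #22 -> r4=0x0e
body[1] mov  r4, #0x5d -> r4=0x5d
body[2] add  r7, r2, #32 -> r7=0x82
body[3] sub  r2, r4, r1 -> r2=0x39
body[4] sub  r1, r1, r2 -> r1=0xeb
body[5] sub  r2, r2, r6 -> r2=0x2c
body[6] mov  r3, #0x9f -> r3=0x9f
epilogue: pop r3=0x89, sp=0x8d
epilogue: pop r2=0x62, sp=0x8e
r3 is callee-saved -> restored

REG = 0x89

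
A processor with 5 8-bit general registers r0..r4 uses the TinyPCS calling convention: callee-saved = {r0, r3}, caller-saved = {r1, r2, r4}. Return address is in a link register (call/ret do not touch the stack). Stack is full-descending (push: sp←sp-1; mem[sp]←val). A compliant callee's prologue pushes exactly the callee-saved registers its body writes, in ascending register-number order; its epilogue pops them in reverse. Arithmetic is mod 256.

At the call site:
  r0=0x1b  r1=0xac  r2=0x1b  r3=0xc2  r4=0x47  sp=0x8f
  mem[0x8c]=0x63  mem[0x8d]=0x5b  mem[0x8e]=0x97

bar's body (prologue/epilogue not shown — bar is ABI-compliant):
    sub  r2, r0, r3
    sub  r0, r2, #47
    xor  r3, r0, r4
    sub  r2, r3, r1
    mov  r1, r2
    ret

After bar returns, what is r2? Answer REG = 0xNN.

REG = 0xc1

prologue: push r0 → mem[0x8e]=0x1b, sp=0x8e
prologue: push r3 → mem[0x8d]=0xc2, sp=0x8d
body[0] sub  r2, r0, r3 → r2=0x59
body[1] sub  r0, r2, #47 → r0=0x2a
body[2] xor  r3, r0, r4 → r3=0x6d
body[3] sub  r2, r3, r1 → r2=0xc1
body[4] mov  r1, r2 → r1=0xc1
epilogue: pop r3=0xc2, sp=0x8e
epilogue: pop r0=0x1b, sp=0x8f
r2 is caller-saved → body value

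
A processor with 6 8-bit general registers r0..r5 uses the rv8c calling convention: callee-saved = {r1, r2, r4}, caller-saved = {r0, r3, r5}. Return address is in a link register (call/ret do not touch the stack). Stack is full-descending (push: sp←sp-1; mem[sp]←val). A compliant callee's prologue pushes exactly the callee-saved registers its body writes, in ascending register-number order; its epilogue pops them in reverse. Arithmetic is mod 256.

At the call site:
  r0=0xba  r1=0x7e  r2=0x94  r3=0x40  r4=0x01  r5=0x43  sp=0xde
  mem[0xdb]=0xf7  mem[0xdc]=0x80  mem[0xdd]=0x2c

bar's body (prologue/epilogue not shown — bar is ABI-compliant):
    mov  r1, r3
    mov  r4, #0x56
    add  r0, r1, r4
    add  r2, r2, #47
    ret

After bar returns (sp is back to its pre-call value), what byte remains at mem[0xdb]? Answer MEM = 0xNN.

prologue: push r1 → mem[0xdd]=0x7e, sp=0xdd
prologue: push r2 → mem[0xdc]=0x94, sp=0xdc
prologue: push r4 → mem[0xdb]=0x01, sp=0xdb
body[0] mov  r1, r3 → r1=0x40
body[1] mov  r4, #0x56 → r4=0x56
body[2] add  r0, r1, r4 → r0=0x96
body[3] add  r2, r2, #47 → r2=0xc3
epilogue: pop r4=0x01, sp=0xdc
epilogue: pop r2=0x94, sp=0xdd
epilogue: pop r1=0x7e, sp=0xde
prologue pushed ['r1', 'r2', 'r4'] at ['0xdd', '0xdc', '0xdb']

MEM = 0x01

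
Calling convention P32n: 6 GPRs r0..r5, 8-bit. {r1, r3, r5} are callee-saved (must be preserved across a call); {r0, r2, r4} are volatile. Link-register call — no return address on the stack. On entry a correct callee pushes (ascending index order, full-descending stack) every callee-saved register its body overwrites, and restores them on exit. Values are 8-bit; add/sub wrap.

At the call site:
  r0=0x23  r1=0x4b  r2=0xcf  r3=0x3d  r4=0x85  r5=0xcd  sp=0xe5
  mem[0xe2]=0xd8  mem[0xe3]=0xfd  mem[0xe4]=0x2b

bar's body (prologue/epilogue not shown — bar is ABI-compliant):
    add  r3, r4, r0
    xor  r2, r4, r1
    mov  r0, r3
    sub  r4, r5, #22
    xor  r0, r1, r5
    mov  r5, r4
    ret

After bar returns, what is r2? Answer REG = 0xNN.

prologue: push r3 → mem[0xe4]=0x3d, sp=0xe4
prologue: push r5 → mem[0xe3]=0xcd, sp=0xe3
body[0] add  r3, r4, r0 → r3=0xa8
body[1] xor  r2, r4, r1 → r2=0xce
body[2] mov  r0, r3 → r0=0xa8
body[3] sub  r4, r5, #22 → r4=0xb7
body[4] xor  r0, r1, r5 → r0=0x86
body[5] mov  r5, r4 → r5=0xb7
epilogue: pop r5=0xcd, sp=0xe4
epilogue: pop r3=0x3d, sp=0xe5
r2 is caller-saved → body value

REG = 0xce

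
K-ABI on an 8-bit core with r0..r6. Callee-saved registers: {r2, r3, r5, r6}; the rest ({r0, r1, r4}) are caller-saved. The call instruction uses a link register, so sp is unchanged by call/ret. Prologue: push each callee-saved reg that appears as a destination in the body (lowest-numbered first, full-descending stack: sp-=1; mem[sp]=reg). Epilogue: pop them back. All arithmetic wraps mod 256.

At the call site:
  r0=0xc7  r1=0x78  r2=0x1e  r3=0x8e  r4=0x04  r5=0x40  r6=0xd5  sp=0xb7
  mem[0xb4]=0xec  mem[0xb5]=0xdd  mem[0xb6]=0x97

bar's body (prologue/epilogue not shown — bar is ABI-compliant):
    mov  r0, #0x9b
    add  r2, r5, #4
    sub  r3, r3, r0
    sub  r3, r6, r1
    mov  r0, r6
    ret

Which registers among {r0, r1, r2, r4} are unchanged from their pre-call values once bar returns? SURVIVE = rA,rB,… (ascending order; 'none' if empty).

SURVIVE = r1,r2,r4

prologue: push r2 -> mem[0xb6]=0x1e, sp=0xb6
prologue: push r3 -> mem[0xb5]=0x8e, sp=0xb5
body[0] mov  r0, #0x9b -> r0=0x9b
body[1] add  r2, r5, #4 -> r2=0x44
body[2] sub  r3, r3, r0 -> r3=0xf3
body[3] sub  r3, r6, r1 -> r3=0x5d
body[4] mov  r0, r6 -> r0=0xd5
epilogue: pop r3=0x8e, sp=0xb6
epilogue: pop r2=0x1e, sp=0xb7
r0: caller-saved, written=True
r1: caller-saved, written=False
r2: callee-saved, written=True
r4: caller-saved, written=False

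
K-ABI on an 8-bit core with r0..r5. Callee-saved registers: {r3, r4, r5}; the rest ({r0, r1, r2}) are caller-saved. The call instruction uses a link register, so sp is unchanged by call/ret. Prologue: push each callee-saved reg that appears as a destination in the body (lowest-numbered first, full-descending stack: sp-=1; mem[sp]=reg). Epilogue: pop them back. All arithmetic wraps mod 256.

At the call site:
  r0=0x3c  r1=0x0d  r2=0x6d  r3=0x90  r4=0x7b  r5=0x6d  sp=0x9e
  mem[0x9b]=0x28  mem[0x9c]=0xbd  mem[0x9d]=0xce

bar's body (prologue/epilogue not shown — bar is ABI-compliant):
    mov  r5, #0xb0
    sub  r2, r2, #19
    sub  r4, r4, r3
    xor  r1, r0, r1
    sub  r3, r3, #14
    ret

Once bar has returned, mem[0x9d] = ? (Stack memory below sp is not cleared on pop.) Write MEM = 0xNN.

MEM = 0x90

prologue: push r3 → mem[0x9d]=0x90, sp=0x9d
prologue: push r4 → mem[0x9c]=0x7b, sp=0x9c
prologue: push r5 → mem[0x9b]=0x6d, sp=0x9b
body[0] mov  r5, #0xb0 → r5=0xb0
body[1] sub  r2, r2, #19 → r2=0x5a
body[2] sub  r4, r4, r3 → r4=0xeb
body[3] xor  r1, r0, r1 → r1=0x31
body[4] sub  r3, r3, #14 → r3=0x82
epilogue: pop r5=0x6d, sp=0x9c
epilogue: pop r4=0x7b, sp=0x9d
epilogue: pop r3=0x90, sp=0x9e
prologue pushed ['r3', 'r4', 'r5'] at ['0x9d', '0x9c', '0x9b']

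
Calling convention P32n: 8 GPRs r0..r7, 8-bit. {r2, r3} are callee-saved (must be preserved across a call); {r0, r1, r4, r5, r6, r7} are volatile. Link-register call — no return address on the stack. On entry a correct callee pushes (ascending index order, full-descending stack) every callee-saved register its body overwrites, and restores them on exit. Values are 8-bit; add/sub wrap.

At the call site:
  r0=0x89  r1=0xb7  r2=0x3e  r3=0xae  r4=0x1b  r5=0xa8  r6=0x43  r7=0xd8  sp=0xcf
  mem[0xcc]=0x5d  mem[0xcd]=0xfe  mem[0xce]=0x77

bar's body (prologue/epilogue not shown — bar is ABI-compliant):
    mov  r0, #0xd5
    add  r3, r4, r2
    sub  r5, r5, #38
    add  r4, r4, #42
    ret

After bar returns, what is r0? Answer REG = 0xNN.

REG = 0xd5

prologue: push r3 → mem[0xce]=0xae, sp=0xce
body[0] mov  r0, #0xd5 → r0=0xd5
body[1] add  r3, r4, r2 → r3=0x59
body[2] sub  r5, r5, #38 → r5=0x82
body[3] add  r4, r4, #42 → r4=0x45
epilogue: pop r3=0xae, sp=0xcf
r0 is caller-saved → body value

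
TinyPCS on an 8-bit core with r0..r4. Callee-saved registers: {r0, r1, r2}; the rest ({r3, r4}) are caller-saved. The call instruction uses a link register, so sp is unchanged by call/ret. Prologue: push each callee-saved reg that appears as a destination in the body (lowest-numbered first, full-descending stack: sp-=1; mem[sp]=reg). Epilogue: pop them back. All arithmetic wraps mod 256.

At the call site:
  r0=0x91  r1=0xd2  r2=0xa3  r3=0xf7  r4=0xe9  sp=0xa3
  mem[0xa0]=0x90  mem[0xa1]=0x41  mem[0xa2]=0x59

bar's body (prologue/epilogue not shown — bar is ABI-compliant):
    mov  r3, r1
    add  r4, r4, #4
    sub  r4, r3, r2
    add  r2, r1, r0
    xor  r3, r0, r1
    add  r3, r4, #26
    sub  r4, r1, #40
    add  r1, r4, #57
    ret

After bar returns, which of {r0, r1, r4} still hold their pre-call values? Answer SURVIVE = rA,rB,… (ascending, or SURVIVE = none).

prologue: push r1 -> mem[0xa2]=0xd2, sp=0xa2
prologue: push r2 -> mem[0xa1]=0xa3, sp=0xa1
body[0] mov  r3, r1 -> r3=0xd2
body[1] add  r4, r4, #4 -> r4=0xed
body[2] sub  r4, r3, r2 -> r4=0x2f
body[3] add  r2, r1, r0 -> r2=0x63
body[4] xor  r3, r0, r1 -> r3=0x43
body[5] add  r3, r4, #26 -> r3=0x49
body[6] sub  r4, r1, #40 -> r4=0xaa
body[7] add  r1, r4, #57 -> r1=0xe3
epilogue: pop r2=0xa3, sp=0xa2
epilogue: pop r1=0xd2, sp=0xa3
r0: callee-saved, written=False
r1: callee-saved, written=True
r4: caller-saved, written=True

SURVIVE = r0,r1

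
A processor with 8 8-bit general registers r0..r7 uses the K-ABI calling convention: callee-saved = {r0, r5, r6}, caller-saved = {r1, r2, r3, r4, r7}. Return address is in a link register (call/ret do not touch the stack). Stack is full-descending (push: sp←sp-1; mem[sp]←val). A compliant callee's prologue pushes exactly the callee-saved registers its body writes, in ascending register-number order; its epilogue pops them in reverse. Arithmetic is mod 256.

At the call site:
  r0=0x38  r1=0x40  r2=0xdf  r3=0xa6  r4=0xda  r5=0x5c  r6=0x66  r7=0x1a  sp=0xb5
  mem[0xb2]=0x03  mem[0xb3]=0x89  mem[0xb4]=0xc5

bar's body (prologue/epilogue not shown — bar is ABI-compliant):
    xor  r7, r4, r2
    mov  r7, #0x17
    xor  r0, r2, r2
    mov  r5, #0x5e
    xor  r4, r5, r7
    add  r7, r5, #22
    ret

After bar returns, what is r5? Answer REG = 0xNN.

REG = 0x5c

prologue: push r0 → mem[0xb4]=0x38, sp=0xb4
prologue: push r5 → mem[0xb3]=0x5c, sp=0xb3
body[0] xor  r7, r4, r2 → r7=0x05
body[1] mov  r7, #0x17 → r7=0x17
body[2] xor  r0, r2, r2 → r0=0x00
body[3] mov  r5, #0x5e → r5=0x5e
body[4] xor  r4, r5, r7 → r4=0x49
body[5] add  r7, r5, #22 → r7=0x74
epilogue: pop r5=0x5c, sp=0xb4
epilogue: pop r0=0x38, sp=0xb5
r5 is callee-saved → restored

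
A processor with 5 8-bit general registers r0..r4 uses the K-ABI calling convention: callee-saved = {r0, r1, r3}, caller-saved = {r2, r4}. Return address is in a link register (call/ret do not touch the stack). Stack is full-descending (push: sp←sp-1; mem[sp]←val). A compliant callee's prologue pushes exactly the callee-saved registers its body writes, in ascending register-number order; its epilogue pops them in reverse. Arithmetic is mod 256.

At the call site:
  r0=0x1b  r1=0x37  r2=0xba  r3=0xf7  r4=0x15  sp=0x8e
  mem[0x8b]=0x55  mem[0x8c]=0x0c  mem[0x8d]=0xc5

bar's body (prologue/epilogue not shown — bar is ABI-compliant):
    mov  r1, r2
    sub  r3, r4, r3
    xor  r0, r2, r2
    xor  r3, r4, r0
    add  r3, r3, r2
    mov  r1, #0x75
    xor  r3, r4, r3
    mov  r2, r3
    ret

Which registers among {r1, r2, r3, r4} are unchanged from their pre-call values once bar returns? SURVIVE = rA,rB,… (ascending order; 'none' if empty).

prologue: push r0 → mem[0x8d]=0x1b, sp=0x8d
prologue: push r1 → mem[0x8c]=0x37, sp=0x8c
prologue: push r3 → mem[0x8b]=0xf7, sp=0x8b
body[0] mov  r1, r2 → r1=0xba
body[1] sub  r3, r4, r3 → r3=0x1e
body[2] xor  r0, r2, r2 → r0=0x00
body[3] xor  r3, r4, r0 → r3=0x15
body[4] add  r3, r3, r2 → r3=0xcf
body[5] mov  r1, #0x75 → r1=0x75
body[6] xor  r3, r4, r3 → r3=0xda
body[7] mov  r2, r3 → r2=0xda
epilogue: pop r3=0xf7, sp=0x8c
epilogue: pop r1=0x37, sp=0x8d
epilogue: pop r0=0x1b, sp=0x8e
r1: callee-saved, written=True
r2: caller-saved, written=True
r3: callee-saved, written=True
r4: caller-saved, written=False

SURVIVE = r1,r3,r4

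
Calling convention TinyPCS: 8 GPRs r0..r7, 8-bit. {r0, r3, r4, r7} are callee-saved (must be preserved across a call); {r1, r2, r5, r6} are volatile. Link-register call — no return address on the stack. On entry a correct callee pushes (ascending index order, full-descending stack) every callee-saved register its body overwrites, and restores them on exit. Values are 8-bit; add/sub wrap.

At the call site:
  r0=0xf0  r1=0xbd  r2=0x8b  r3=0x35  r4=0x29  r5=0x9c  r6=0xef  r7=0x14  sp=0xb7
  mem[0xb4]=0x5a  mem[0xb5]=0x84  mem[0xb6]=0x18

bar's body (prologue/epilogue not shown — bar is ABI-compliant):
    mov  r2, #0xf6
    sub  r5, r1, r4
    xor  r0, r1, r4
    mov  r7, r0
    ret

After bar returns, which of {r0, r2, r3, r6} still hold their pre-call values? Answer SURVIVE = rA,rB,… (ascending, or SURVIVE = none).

prologue: push r0 → mem[0xb6]=0xf0, sp=0xb6
prologue: push r7 → mem[0xb5]=0x14, sp=0xb5
body[0] mov  r2, #0xf6 → r2=0xf6
body[1] sub  r5, r1, r4 → r5=0x94
body[2] xor  r0, r1, r4 → r0=0x94
body[3] mov  r7, r0 → r7=0x94
epilogue: pop r7=0x14, sp=0xb6
epilogue: pop r0=0xf0, sp=0xb7
r0: callee-saved, written=True
r2: caller-saved, written=True
r3: callee-saved, written=False
r6: caller-saved, written=False

SURVIVE = r0,r3,r6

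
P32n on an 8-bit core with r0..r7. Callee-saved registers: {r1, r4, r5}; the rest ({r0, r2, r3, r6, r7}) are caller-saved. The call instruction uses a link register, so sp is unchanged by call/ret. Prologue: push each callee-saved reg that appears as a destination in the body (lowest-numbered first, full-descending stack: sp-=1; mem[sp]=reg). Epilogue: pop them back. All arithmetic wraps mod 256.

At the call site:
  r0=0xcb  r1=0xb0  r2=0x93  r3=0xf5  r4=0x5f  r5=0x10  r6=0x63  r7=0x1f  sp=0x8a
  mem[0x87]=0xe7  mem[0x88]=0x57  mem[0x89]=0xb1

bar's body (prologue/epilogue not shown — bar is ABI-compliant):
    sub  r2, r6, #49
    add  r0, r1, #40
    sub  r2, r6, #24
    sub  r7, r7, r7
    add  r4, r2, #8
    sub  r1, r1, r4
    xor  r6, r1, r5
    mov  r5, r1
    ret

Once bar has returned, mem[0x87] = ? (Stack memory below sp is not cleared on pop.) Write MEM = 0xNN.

MEM = 0x10

prologue: push r1 -> mem[0x89]=0xb0, sp=0x89
prologue: push r4 -> mem[0x88]=0x5f, sp=0x88
prologue: push r5 -> mem[0x87]=0x10, sp=0x87
body[0] sub  r2, r6, #49 -> r2=0x32
body[1] add  r0, r1, #40 -> r0=0xd8
body[2] sub  r2, r6, #24 -> r2=0x4b
body[3] sub  r7, r7, r7 -> r7=0x00
body[4] add  r4, r2, #8 -> r4=0x53
body[5] sub  r1, r1, r4 -> r1=0x5d
body[6] xor  r6, r1, r5 -> r6=0x4d
body[7] mov  r5, r1 -> r5=0x5d
epilogue: pop r5=0x10, sp=0x88
epilogue: pop r4=0x5f, sp=0x89
epilogue: pop r1=0xb0, sp=0x8a
prologue pushed ['r1', 'r4', 'r5'] at ['0x89', '0x88', '0x87']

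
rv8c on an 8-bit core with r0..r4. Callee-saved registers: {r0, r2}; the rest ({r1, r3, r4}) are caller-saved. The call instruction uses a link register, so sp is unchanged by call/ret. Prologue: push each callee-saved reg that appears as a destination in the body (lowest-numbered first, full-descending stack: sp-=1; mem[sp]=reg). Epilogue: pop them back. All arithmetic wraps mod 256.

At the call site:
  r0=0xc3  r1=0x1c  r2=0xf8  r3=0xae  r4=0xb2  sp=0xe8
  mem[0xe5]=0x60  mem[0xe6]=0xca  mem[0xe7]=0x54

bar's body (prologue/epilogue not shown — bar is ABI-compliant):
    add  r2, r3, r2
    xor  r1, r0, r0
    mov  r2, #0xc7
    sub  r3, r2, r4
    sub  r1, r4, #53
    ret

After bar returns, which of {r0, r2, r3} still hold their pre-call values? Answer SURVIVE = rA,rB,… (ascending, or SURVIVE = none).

prologue: push r2 -> mem[0xe7]=0xf8, sp=0xe7
body[0] add  r2, r3, r2 -> r2=0xa6
body[1] xor  r1, r0, r0 -> r1=0x00
body[2] mov  r2, #0xc7 -> r2=0xc7
body[3] sub  r3, r2, r4 -> r3=0x15
body[4] sub  r1, r4, #53 -> r1=0x7d
epilogue: pop r2=0xf8, sp=0xe8
r0: callee-saved, written=False
r2: callee-saved, written=True
r3: caller-saved, written=True

SURVIVE = r0,r2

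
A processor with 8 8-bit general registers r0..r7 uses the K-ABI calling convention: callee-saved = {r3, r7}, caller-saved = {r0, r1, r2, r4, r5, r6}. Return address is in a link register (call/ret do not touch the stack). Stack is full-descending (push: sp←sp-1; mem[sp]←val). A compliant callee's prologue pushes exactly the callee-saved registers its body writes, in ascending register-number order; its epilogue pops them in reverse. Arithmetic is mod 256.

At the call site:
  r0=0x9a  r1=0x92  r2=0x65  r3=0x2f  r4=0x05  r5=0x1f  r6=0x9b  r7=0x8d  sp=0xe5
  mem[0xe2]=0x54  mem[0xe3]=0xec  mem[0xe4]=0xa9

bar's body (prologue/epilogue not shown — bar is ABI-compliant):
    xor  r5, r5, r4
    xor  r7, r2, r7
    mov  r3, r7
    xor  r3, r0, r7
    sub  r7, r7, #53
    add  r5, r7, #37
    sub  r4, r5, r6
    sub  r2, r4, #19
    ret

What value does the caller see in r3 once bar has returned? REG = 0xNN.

prologue: push r3 -> mem[0xe4]=0x2f, sp=0xe4
prologue: push r7 -> mem[0xe3]=0x8d, sp=0xe3
body[0] xor  r5, r5, r4 -> r5=0x1a
body[1] xor  r7, r2, r7 -> r7=0xe8
body[2] mov  r3, r7 -> r3=0xe8
body[3] xor  r3, r0, r7 -> r3=0x72
body[4] sub  r7, r7, #53 -> r7=0xb3
body[5] add  r5, r7, #37 -> r5=0xd8
body[6] sub  r4, r5, r6 -> r4=0x3d
body[7] sub  r2, r4, #19 -> r2=0x2a
epilogue: pop r7=0x8d, sp=0xe4
epilogue: pop r3=0x2f, sp=0xe5
r3 is callee-saved -> restored

REG = 0x2f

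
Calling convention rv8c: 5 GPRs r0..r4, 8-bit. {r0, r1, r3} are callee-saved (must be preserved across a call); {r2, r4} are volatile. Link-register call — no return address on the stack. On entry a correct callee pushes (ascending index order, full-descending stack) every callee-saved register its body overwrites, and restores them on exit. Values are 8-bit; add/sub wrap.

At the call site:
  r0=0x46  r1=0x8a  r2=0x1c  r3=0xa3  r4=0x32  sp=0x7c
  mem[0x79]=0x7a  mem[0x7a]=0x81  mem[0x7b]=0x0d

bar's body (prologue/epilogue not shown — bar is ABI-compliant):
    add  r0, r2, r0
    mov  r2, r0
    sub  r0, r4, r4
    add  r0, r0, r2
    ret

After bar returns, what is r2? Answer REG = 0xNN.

REG = 0x62

prologue: push r0 → mem[0x7b]=0x46, sp=0x7b
body[0] add  r0, r2, r0 → r0=0x62
body[1] mov  r2, r0 → r2=0x62
body[2] sub  r0, r4, r4 → r0=0x00
body[3] add  r0, r0, r2 → r0=0x62
epilogue: pop r0=0x46, sp=0x7c
r2 is caller-saved → body value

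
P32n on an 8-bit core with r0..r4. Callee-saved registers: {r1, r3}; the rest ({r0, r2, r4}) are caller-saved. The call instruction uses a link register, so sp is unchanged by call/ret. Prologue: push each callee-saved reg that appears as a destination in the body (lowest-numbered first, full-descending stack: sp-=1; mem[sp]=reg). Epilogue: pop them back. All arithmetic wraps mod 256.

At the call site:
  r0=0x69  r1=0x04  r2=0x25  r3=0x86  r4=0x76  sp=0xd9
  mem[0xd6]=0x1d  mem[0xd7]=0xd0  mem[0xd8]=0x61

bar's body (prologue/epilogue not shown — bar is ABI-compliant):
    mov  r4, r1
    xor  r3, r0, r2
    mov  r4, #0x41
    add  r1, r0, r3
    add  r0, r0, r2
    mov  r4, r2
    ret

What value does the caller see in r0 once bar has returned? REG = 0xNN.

REG = 0x8e

prologue: push r1 → mem[0xd8]=0x04, sp=0xd8
prologue: push r3 → mem[0xd7]=0x86, sp=0xd7
body[0] mov  r4, r1 → r4=0x04
body[1] xor  r3, r0, r2 → r3=0x4c
body[2] mov  r4, #0x41 → r4=0x41
body[3] add  r1, r0, r3 → r1=0xb5
body[4] add  r0, r0, r2 → r0=0x8e
body[5] mov  r4, r2 → r4=0x25
epilogue: pop r3=0x86, sp=0xd8
epilogue: pop r1=0x04, sp=0xd9
r0 is caller-saved → body value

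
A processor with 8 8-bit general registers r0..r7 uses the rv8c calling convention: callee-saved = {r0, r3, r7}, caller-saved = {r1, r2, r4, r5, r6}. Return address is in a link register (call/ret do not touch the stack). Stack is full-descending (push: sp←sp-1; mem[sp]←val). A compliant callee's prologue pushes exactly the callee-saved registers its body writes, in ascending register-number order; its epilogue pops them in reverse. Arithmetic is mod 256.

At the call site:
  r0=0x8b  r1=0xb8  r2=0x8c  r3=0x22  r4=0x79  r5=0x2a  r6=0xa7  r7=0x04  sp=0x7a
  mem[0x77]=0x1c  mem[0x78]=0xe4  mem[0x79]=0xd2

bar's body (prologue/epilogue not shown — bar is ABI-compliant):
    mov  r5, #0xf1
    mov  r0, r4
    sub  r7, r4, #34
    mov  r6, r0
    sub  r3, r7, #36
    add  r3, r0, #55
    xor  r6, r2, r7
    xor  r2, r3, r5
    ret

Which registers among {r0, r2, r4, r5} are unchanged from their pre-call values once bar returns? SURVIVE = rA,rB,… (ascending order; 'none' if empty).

prologue: push r0 -> mem[0x79]=0x8b, sp=0x79
prologue: push r3 -> mem[0x78]=0x22, sp=0x78
prologue: push r7 -> mem[0x77]=0x04, sp=0x77
body[0] mov  r5, #0xf1 -> r5=0xf1
body[1] mov  r0, r4 -> r0=0x79
body[2] sub  r7, r4, #34 -> r7=0x57
body[3] mov  r6, r0 -> r6=0x79
body[4] sub  r3, r7, #36 -> r3=0x33
body[5] add  r3, r0, #55 -> r3=0xb0
body[6] xor  r6, r2, r7 -> r6=0xdb
body[7] xor  r2, r3, r5 -> r2=0x41
epilogue: pop r7=0x04, sp=0x78
epilogue: pop r3=0x22, sp=0x79
epilogue: pop r0=0x8b, sp=0x7a
r0: callee-saved, written=True
r2: caller-saved, written=True
r4: caller-saved, written=False
r5: caller-saved, written=True

SURVIVE = r0,r4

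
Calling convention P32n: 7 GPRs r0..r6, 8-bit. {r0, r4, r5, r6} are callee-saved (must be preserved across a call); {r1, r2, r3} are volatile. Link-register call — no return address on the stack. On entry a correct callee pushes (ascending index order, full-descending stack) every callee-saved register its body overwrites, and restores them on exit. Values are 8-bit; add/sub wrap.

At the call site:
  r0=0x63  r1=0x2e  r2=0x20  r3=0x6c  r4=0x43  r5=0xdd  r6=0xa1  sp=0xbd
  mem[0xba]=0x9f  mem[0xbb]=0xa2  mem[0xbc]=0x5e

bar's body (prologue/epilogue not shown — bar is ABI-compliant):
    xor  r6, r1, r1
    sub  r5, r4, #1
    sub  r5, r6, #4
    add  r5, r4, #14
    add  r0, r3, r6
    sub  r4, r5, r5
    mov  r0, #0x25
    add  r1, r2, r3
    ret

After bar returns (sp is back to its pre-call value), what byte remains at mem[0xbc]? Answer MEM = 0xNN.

prologue: push r0 → mem[0xbc]=0x63, sp=0xbc
prologue: push r4 → mem[0xbb]=0x43, sp=0xbb
prologue: push r5 → mem[0xba]=0xdd, sp=0xba
prologue: push r6 → mem[0xb9]=0xa1, sp=0xb9
body[0] xor  r6, r1, r1 → r6=0x00
body[1] sub  r5, r4, #1 → r5=0x42
body[2] sub  r5, r6, #4 → r5=0xfc
body[3] add  r5, r4, #14 → r5=0x51
body[4] add  r0, r3, r6 → r0=0x6c
body[5] sub  r4, r5, r5 → r4=0x00
body[6] mov  r0, #0x25 → r0=0x25
body[7] add  r1, r2, r3 → r1=0x8c
epilogue: pop r6=0xa1, sp=0xba
epilogue: pop r5=0xdd, sp=0xbb
epilogue: pop r4=0x43, sp=0xbc
epilogue: pop r0=0x63, sp=0xbd
prologue pushed ['r0', 'r4', 'r5', 'r6'] at ['0xbc', '0xbb', '0xba', '0xb9']

MEM = 0x63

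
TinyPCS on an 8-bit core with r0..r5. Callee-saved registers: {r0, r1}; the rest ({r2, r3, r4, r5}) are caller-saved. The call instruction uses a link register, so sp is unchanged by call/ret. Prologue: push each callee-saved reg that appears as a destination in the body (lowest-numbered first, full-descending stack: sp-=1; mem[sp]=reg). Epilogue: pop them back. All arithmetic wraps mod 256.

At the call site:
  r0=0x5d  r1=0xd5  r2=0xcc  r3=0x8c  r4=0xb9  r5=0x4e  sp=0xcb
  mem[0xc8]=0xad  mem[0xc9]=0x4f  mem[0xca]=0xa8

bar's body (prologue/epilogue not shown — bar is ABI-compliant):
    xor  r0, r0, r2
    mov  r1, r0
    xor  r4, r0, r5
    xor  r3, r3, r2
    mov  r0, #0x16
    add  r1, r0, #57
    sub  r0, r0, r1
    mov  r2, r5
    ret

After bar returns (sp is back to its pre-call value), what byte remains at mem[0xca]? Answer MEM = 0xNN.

MEM = 0x5d

prologue: push r0 → mem[0xca]=0x5d, sp=0xca
prologue: push r1 → mem[0xc9]=0xd5, sp=0xc9
body[0] xor  r0, r0, r2 → r0=0x91
body[1] mov  r1, r0 → r1=0x91
body[2] xor  r4, r0, r5 → r4=0xdf
body[3] xor  r3, r3, r2 → r3=0x40
body[4] mov  r0, #0x16 → r0=0x16
body[5] add  r1, r0, #57 → r1=0x4f
body[6] sub  r0, r0, r1 → r0=0xc7
body[7] mov  r2, r5 → r2=0x4e
epilogue: pop r1=0xd5, sp=0xca
epilogue: pop r0=0x5d, sp=0xcb
prologue pushed ['r0', 'r1'] at ['0xca', '0xc9']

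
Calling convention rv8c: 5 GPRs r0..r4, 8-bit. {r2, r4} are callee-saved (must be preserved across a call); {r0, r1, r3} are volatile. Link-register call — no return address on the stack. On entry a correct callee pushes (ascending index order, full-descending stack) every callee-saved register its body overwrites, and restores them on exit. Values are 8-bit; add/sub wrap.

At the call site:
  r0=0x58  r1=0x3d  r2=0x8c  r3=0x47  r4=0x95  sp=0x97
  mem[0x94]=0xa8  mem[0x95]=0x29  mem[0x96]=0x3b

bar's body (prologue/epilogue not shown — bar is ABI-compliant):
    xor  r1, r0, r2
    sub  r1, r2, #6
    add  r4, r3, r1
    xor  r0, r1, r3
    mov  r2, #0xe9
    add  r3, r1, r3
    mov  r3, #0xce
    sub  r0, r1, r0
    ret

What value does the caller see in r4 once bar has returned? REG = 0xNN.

prologue: push r2 -> mem[0x96]=0x8c, sp=0x96
prologue: push r4 -> mem[0x95]=0x95, sp=0x95
body[0] xor  r1, r0, r2 -> r1=0xd4
body[1] sub  r1, r2, #6 -> r1=0x86
body[2] add  r4, r3, r1 -> r4=0xcd
body[3] xor  r0, r1, r3 -> r0=0xc1
body[4] mov  r2, #0xe9 -> r2=0xe9
body[5] add  r3, r1, r3 -> r3=0xcd
body[6] mov  r3, #0xce -> r3=0xce
body[7] sub  r0, r1, r0 -> r0=0xc5
epilogue: pop r4=0x95, sp=0x96
epilogue: pop r2=0x8c, sp=0x97
r4 is callee-saved -> restored

REG = 0x95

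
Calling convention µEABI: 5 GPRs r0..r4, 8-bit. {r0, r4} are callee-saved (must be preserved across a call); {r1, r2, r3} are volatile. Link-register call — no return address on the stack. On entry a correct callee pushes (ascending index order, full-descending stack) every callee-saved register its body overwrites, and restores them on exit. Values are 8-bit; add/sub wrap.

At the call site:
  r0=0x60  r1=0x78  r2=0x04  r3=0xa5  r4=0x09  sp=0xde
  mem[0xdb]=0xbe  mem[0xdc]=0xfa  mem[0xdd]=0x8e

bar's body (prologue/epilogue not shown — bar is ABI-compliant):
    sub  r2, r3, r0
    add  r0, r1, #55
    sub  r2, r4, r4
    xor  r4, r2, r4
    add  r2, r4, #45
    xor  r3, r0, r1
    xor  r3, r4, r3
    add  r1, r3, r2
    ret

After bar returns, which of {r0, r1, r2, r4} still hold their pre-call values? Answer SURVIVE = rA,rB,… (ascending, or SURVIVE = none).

SURVIVE = r0,r4

prologue: push r0 -> mem[0xdd]=0x60, sp=0xdd
prologue: push r4 -> mem[0xdc]=0x09, sp=0xdc
body[0] sub  r2, r3, r0 -> r2=0x45
body[1] add  r0, r1, #55 -> r0=0xaf
body[2] sub  r2, r4, r4 -> r2=0x00
body[3] xor  r4, r2, r4 -> r4=0x09
body[4] add  r2, r4, #45 -> r2=0x36
body[5] xor  r3, r0, r1 -> r3=0xd7
body[6] xor  r3, r4, r3 -> r3=0xde
body[7] add  r1, r3, r2 -> r1=0x14
epilogue: pop r4=0x09, sp=0xdd
epilogue: pop r0=0x60, sp=0xde
r0: callee-saved, written=True
r1: caller-saved, written=True
r2: caller-saved, written=True
r4: callee-saved, written=True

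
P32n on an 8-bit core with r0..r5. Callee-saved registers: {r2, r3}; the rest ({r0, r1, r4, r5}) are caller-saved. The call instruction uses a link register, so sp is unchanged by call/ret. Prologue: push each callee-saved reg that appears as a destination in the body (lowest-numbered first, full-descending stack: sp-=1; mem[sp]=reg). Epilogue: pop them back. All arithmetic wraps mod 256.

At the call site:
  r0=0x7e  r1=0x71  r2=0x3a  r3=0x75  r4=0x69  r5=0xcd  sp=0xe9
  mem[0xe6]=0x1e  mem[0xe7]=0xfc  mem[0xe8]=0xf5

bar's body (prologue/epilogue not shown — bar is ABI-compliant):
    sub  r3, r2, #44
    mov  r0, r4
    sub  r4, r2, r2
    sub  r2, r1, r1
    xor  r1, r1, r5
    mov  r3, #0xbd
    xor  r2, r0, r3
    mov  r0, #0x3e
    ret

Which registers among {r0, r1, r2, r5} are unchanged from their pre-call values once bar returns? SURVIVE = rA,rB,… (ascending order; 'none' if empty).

SURVIVE = r2,r5

prologue: push r2 -> mem[0xe8]=0x3a, sp=0xe8
prologue: push r3 -> mem[0xe7]=0x75, sp=0xe7
body[0] sub  r3, r2, #44 -> r3=0x0e
body[1] mov  r0, r4 -> r0=0x69
body[2] sub  r4, r2, r2 -> r4=0x00
body[3] sub  r2, r1, r1 -> r2=0x00
body[4] xor  r1, r1, r5 -> r1=0xbc
body[5] mov  r3, #0xbd -> r3=0xbd
body[6] xor  r2, r0, r3 -> r2=0xd4
body[7] mov  r0, #0x3e -> r0=0x3e
epilogue: pop r3=0x75, sp=0xe8
epilogue: pop r2=0x3a, sp=0xe9
r0: caller-saved, written=True
r1: caller-saved, written=True
r2: callee-saved, written=True
r5: caller-saved, written=False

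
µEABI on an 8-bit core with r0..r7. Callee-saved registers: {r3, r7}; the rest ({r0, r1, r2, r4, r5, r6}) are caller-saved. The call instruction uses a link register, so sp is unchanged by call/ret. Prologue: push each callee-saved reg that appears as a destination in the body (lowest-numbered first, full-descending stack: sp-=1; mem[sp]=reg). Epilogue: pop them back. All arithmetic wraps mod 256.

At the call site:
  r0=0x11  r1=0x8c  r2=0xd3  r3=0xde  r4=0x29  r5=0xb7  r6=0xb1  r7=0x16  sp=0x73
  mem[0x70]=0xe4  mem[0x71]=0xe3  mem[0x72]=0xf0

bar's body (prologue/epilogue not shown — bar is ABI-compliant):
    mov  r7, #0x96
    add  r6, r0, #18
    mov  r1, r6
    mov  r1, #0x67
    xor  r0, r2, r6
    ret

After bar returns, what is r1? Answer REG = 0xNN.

prologue: push r7 -> mem[0x72]=0x16, sp=0x72
body[0] mov  r7, #0x96 -> r7=0x96
body[1] add  r6, r0, #18 -> r6=0x23
body[2] mov  r1, r6 -> r1=0x23
body[3] mov  r1, #0x67 -> r1=0x67
body[4] xor  r0, r2, r6 -> r0=0xf0
epilogue: pop r7=0x16, sp=0x73
r1 is caller-saved -> body value

REG = 0x67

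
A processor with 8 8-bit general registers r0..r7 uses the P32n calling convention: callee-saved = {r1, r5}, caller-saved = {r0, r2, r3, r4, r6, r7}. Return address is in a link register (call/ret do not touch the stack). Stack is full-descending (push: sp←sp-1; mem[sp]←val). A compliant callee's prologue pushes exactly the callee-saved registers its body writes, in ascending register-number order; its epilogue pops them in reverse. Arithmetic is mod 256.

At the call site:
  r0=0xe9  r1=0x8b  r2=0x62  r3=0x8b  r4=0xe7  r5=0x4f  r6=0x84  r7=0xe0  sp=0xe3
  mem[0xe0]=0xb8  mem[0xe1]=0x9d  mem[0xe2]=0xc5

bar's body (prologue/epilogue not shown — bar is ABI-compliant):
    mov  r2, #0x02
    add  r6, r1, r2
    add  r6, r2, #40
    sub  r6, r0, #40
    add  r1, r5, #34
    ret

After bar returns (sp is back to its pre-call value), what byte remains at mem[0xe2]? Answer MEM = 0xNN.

MEM = 0x8b

prologue: push r1 -> mem[0xe2]=0x8b, sp=0xe2
body[0] mov  r2, #0x02 -> r2=0x02
body[1] add  r6, r1, r2 -> r6=0x8d
body[2] add  r6, r2, #40 -> r6=0x2a
body[3] sub  r6, r0, #40 -> r6=0xc1
body[4] add  r1, r5, #34 -> r1=0x71
epilogue: pop r1=0x8b, sp=0xe3
prologue pushed ['r1'] at ['0xe2']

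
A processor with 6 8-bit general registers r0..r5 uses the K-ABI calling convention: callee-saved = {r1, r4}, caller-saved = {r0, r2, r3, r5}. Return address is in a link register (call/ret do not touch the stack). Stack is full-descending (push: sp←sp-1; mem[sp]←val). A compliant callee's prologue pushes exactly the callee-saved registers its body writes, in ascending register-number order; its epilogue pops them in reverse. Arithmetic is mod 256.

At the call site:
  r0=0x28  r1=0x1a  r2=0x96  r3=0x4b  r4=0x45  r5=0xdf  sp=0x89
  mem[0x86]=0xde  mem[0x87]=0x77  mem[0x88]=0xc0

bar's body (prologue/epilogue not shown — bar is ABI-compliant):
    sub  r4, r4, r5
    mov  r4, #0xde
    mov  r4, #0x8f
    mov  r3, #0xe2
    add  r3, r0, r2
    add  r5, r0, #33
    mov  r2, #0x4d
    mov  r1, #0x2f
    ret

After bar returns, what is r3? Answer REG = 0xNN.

prologue: push r1 -> mem[0x88]=0x1a, sp=0x88
prologue: push r4 -> mem[0x87]=0x45, sp=0x87
body[0] sub  r4, r4, r5 -> r4=0x66
body[1] mov  r4, #0xde -> r4=0xde
body[2] mov  r4, #0x8f -> r4=0x8f
body[3] mov  r3, #0xe2 -> r3=0xe2
body[4] add  r3, r0, r2 -> r3=0xbe
body[5] add  r5, r0, #33 -> r5=0x49
body[6] mov  r2, #0x4d -> r2=0x4d
body[7] mov  r1, #0x2f -> r1=0x2f
epilogue: pop r4=0x45, sp=0x88
epilogue: pop r1=0x1a, sp=0x89
r3 is caller-saved -> body value

REG = 0xbe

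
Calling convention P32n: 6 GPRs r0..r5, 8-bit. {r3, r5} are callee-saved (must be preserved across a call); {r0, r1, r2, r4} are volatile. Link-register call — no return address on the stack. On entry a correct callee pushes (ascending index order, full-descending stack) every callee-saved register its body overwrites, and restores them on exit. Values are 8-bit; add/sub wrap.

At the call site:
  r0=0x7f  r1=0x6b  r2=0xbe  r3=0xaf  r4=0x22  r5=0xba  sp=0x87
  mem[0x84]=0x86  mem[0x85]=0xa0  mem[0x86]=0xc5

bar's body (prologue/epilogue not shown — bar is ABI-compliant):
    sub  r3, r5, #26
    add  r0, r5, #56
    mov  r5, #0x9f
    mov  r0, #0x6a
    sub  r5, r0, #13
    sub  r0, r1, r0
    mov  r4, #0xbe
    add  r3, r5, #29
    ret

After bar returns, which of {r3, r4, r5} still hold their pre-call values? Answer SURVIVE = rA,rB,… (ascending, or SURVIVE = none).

SURVIVE = r3,r5

prologue: push r3 -> mem[0x86]=0xaf, sp=0x86
prologue: push r5 -> mem[0x85]=0xba, sp=0x85
body[0] sub  r3, r5, #26 -> r3=0xa0
body[1] add  r0, r5, #56 -> r0=0xf2
body[2] mov  r5, #0x9f -> r5=0x9f
body[3] mov  r0, #0x6a -> r0=0x6a
body[4] sub  r5, r0, #13 -> r5=0x5d
body[5] sub  r0, r1, r0 -> r0=0x01
body[6] mov  r4, #0xbe -> r4=0xbe
body[7] add  r3, r5, #29 -> r3=0x7a
epilogue: pop r5=0xba, sp=0x86
epilogue: pop r3=0xaf, sp=0x87
r3: callee-saved, written=True
r4: caller-saved, written=True
r5: callee-saved, written=True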